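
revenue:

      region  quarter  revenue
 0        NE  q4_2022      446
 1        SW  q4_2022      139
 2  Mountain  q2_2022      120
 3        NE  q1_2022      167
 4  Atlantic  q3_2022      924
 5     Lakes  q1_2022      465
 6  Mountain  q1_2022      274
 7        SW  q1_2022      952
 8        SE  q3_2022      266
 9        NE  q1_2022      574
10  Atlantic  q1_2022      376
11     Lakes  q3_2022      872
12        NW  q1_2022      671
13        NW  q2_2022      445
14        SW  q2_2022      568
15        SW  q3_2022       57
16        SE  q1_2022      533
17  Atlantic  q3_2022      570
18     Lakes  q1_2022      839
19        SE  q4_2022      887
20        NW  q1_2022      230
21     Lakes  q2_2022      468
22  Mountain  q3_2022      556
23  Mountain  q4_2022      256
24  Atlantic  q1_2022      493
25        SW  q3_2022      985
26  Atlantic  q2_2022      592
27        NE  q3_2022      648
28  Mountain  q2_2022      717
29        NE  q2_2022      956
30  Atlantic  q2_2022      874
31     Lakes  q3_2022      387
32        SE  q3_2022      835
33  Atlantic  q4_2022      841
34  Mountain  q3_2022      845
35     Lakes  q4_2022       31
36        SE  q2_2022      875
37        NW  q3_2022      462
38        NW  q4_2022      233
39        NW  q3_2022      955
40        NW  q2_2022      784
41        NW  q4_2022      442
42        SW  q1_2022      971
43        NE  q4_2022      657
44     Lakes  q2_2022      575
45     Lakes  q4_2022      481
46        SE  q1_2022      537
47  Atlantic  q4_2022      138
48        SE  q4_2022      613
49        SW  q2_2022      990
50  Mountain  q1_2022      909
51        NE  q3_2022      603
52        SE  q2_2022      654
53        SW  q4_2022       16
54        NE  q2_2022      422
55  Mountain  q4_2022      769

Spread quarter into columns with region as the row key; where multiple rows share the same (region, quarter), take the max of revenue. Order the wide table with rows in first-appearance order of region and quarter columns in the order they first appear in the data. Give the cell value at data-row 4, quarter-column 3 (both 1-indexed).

493

With rows in first-appearance order of region, row 4 is region=Atlantic. quarter columns in first-appearance order: q4_2022, q2_2022, q1_2022, q3_2022; column 3 is q1_2022.
Long rows with region=Atlantic, quarter=q1_2022: max(376, 493) = 493.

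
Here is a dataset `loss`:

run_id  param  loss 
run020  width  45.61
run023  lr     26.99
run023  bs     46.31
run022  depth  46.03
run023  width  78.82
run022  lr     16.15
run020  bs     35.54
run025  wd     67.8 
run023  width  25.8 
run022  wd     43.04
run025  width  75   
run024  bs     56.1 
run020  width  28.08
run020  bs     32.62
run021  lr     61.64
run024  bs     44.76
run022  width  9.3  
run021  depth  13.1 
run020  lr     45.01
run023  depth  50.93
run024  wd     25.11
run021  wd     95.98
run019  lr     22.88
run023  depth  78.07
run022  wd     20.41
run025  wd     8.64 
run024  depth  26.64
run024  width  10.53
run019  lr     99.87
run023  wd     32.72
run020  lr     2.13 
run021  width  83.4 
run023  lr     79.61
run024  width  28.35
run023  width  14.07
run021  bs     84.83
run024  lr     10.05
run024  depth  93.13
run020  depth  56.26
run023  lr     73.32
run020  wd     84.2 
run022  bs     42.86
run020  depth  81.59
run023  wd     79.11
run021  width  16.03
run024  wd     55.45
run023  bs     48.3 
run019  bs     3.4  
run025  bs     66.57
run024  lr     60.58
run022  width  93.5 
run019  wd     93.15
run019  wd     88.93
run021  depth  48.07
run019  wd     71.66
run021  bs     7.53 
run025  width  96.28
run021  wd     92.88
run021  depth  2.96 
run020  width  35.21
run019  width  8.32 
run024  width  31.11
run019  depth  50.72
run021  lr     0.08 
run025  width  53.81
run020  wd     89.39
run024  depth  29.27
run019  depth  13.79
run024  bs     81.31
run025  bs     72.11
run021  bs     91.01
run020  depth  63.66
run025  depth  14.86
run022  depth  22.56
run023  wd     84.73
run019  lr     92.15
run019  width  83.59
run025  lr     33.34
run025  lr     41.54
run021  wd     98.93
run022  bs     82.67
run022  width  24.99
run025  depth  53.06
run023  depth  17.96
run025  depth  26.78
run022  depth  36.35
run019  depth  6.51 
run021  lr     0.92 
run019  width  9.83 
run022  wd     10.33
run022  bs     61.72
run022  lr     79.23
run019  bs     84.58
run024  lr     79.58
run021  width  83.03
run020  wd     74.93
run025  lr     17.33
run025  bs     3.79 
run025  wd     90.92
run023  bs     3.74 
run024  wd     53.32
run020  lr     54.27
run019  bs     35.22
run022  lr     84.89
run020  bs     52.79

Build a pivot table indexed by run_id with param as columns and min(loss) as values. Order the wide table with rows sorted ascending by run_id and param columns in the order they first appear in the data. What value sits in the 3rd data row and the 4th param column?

2.96

With rows sorted ascending by run_id, row 3 is run_id=run021. param columns in first-appearance order: width, lr, bs, depth, wd; column 4 is depth.
Long rows with run_id=run021, param=depth: min(13.1, 48.07, 2.96) = 2.96.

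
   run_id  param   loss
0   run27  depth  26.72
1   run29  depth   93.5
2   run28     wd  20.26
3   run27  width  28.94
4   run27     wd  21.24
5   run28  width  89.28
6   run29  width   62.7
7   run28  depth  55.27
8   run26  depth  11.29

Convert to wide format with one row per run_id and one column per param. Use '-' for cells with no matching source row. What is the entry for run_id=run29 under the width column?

The long row with run_id=run29, param=width has loss=62.7.

62.7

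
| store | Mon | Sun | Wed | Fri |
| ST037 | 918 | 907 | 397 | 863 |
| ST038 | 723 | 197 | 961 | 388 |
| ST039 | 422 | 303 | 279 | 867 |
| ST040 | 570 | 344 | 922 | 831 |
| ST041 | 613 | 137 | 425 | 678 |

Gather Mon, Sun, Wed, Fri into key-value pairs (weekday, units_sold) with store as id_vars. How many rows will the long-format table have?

5 store values × 4 melted columns = 20 rows.

20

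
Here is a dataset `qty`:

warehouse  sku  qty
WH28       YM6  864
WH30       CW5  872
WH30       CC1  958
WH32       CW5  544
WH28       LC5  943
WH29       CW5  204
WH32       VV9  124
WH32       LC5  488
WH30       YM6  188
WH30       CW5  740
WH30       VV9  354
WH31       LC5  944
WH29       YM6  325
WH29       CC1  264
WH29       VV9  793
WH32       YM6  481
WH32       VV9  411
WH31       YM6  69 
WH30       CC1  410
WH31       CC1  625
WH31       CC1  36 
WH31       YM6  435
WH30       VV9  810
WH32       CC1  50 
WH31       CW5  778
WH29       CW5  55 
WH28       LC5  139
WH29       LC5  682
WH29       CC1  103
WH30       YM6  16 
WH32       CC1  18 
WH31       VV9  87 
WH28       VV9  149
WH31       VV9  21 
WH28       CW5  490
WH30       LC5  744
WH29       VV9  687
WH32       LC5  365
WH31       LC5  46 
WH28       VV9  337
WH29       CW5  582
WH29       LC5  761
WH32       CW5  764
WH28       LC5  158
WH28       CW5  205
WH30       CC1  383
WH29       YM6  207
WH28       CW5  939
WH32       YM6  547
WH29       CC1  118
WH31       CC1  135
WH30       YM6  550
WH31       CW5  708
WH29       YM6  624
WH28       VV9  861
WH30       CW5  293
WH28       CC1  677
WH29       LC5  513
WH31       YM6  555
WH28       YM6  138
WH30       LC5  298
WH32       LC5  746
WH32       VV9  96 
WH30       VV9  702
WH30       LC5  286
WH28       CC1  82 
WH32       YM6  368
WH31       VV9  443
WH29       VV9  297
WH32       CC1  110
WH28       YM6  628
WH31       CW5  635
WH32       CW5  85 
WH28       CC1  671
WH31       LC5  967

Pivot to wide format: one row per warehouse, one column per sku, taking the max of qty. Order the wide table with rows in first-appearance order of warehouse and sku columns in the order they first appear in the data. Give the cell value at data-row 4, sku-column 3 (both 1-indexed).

With rows in first-appearance order of warehouse, row 4 is warehouse=WH29. sku columns in first-appearance order: YM6, CW5, CC1, LC5, VV9; column 3 is CC1.
Long rows with warehouse=WH29, sku=CC1: max(264, 103, 118) = 264.

264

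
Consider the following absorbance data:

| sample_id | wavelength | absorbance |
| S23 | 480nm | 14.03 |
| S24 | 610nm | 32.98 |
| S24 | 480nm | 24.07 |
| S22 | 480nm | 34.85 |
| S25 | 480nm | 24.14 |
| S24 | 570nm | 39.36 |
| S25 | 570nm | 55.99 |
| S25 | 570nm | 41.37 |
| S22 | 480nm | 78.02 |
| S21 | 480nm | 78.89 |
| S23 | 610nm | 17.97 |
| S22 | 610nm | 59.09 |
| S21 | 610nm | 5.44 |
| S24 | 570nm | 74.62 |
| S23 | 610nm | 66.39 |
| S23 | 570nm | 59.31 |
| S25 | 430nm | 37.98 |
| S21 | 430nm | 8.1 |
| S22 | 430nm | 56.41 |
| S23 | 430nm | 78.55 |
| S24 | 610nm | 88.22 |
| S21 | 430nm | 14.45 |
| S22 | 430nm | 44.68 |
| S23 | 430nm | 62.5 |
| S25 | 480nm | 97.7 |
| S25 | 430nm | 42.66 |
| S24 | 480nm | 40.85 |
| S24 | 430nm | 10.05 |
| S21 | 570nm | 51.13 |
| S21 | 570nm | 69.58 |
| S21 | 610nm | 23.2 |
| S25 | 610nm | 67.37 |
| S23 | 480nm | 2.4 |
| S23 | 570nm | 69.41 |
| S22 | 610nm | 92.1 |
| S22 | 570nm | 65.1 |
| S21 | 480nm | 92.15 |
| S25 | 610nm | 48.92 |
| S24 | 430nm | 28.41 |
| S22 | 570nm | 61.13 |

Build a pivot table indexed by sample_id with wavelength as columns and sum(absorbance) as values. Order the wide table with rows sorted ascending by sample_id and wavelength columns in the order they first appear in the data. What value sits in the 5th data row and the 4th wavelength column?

With rows sorted ascending by sample_id, row 5 is sample_id=S25. wavelength columns in first-appearance order: 480nm, 610nm, 570nm, 430nm; column 4 is 430nm.
Long rows with sample_id=S25, wavelength=430nm: 37.98 + 42.66 = 80.64.

80.64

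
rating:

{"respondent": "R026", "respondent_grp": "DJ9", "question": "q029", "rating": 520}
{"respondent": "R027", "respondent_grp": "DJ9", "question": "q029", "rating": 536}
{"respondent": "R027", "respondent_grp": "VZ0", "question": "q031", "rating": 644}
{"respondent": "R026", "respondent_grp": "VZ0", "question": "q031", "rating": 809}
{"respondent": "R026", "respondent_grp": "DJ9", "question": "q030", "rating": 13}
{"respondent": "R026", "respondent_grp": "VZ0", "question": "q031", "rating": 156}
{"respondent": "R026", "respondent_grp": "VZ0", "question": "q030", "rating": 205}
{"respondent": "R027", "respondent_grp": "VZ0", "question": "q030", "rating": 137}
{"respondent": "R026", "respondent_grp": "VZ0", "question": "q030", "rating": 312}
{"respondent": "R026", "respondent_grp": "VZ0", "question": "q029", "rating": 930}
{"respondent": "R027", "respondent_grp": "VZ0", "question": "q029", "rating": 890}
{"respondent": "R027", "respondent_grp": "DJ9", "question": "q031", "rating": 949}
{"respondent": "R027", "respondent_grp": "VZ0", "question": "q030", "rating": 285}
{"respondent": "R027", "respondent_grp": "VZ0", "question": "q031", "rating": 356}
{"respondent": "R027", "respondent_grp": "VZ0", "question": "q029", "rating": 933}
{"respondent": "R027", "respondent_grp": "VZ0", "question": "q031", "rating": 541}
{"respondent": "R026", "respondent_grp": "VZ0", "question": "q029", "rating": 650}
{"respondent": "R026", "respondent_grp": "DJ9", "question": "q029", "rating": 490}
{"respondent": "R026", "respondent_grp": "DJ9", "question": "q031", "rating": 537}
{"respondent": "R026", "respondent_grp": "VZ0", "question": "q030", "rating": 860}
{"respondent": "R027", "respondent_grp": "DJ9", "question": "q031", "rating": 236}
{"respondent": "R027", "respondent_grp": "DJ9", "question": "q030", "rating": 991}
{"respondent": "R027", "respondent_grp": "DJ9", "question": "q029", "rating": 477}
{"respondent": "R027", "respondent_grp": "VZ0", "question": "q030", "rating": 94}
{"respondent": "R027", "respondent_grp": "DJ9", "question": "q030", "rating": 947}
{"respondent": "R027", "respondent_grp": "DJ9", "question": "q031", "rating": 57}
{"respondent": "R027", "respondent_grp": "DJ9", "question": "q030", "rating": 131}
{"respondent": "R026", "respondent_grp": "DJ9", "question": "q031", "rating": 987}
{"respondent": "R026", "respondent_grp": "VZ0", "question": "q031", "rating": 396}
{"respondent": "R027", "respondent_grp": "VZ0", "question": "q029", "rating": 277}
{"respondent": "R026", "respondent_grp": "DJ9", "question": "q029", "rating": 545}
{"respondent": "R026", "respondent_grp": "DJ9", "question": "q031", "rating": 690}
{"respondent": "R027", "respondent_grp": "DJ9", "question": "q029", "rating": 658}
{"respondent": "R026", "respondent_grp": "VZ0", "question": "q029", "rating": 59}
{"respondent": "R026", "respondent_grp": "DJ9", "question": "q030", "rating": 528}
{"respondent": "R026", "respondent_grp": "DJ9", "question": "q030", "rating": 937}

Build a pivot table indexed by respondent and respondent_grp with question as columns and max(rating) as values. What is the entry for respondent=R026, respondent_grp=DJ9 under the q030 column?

937

Rows with respondent=R026, respondent_grp=DJ9 and question=q030: rating values are 13, 528, 937.
max(13, 528, 937) = 937.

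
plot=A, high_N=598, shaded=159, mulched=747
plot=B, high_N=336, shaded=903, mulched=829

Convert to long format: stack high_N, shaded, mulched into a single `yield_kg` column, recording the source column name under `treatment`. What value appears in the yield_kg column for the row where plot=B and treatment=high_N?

336

Unpivoting turns each (plot, wide-column) pair into one long row.
The wide cell at row B, column high_N holds 336, so the long row (B, high_N) has yield_kg=336.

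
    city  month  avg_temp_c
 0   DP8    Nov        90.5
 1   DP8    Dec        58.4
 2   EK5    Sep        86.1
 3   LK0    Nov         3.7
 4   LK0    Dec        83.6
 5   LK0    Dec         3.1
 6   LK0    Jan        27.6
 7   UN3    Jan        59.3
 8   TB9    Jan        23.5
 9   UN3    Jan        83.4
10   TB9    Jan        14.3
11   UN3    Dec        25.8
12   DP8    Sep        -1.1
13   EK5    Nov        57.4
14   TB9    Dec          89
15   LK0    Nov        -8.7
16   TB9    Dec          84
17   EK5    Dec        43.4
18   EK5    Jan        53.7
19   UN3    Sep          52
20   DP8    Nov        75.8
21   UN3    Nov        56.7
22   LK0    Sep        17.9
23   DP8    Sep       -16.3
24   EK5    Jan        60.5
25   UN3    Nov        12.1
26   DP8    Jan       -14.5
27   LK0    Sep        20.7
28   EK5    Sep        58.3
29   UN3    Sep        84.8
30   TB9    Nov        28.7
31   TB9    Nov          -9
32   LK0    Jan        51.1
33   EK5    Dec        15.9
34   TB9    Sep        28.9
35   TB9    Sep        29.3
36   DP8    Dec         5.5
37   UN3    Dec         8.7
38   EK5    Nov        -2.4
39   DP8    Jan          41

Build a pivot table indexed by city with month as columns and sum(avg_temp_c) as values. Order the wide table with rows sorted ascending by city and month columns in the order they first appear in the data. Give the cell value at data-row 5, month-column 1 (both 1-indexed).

With rows sorted ascending by city, row 5 is city=UN3. month columns in first-appearance order: Nov, Dec, Sep, Jan; column 1 is Nov.
Long rows with city=UN3, month=Nov: 56.7 + 12.1 = 68.8.

68.8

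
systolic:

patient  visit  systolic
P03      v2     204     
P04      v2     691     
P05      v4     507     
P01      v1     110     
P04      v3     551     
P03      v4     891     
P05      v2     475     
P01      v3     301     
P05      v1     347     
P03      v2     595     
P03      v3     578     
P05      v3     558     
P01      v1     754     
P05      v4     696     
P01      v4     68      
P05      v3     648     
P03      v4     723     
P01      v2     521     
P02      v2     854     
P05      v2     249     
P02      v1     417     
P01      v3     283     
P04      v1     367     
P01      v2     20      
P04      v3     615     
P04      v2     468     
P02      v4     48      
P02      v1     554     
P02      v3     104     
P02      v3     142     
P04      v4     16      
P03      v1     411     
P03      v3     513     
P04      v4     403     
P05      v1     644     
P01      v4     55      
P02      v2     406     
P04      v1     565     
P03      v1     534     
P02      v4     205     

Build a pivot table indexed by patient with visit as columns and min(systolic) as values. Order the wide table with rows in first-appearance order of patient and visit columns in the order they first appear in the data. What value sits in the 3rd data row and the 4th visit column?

558

With rows in first-appearance order of patient, row 3 is patient=P05. visit columns in first-appearance order: v2, v4, v1, v3; column 4 is v3.
Long rows with patient=P05, visit=v3: min(558, 648) = 558.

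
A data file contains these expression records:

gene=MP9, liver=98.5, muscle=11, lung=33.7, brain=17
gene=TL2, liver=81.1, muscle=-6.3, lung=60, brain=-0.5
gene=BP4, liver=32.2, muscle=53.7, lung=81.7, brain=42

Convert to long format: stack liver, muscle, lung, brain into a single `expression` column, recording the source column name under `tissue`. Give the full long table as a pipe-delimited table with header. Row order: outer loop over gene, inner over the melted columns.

| gene | tissue | expression |
| MP9 | liver | 98.5 |
| MP9 | muscle | 11 |
| MP9 | lung | 33.7 |
| MP9 | brain | 17 |
| TL2 | liver | 81.1 |
| TL2 | muscle | -6.3 |
| TL2 | lung | 60 |
| TL2 | brain | -0.5 |
| BP4 | liver | 32.2 |
| BP4 | muscle | 53.7 |
| BP4 | lung | 81.7 |
| BP4 | brain | 42 |

Each (gene, column) pair becomes one row: 3 × 4 = 12 rows.
For example, (MP9, liver) → expression=98.5.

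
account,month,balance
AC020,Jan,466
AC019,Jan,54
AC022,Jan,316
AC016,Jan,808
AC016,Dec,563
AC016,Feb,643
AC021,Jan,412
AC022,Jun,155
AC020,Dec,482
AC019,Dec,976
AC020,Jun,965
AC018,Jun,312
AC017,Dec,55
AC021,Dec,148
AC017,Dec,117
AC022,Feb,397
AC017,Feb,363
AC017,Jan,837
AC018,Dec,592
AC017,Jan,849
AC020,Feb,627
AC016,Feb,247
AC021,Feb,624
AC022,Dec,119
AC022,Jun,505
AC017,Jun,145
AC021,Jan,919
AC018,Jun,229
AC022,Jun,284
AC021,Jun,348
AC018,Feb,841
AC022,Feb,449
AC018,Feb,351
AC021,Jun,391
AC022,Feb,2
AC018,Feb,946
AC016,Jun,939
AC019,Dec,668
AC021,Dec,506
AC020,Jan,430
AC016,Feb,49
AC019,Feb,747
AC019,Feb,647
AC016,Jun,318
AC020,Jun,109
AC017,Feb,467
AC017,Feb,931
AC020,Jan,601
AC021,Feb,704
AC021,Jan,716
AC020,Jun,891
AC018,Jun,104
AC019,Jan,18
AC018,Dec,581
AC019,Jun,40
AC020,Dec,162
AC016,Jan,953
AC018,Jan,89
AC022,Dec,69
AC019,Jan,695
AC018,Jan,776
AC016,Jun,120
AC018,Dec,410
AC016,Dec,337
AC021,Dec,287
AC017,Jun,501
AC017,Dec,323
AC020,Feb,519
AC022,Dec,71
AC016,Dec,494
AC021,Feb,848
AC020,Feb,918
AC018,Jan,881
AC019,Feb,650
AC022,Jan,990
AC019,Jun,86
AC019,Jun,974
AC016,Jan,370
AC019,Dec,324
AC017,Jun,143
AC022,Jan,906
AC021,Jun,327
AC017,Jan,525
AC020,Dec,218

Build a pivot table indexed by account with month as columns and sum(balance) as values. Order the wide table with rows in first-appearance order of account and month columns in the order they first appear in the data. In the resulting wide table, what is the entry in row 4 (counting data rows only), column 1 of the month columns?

2131

With rows in first-appearance order of account, row 4 is account=AC016. month columns in first-appearance order: Jan, Dec, Feb, Jun; column 1 is Jan.
Long rows with account=AC016, month=Jan: 808 + 953 + 370 = 2131.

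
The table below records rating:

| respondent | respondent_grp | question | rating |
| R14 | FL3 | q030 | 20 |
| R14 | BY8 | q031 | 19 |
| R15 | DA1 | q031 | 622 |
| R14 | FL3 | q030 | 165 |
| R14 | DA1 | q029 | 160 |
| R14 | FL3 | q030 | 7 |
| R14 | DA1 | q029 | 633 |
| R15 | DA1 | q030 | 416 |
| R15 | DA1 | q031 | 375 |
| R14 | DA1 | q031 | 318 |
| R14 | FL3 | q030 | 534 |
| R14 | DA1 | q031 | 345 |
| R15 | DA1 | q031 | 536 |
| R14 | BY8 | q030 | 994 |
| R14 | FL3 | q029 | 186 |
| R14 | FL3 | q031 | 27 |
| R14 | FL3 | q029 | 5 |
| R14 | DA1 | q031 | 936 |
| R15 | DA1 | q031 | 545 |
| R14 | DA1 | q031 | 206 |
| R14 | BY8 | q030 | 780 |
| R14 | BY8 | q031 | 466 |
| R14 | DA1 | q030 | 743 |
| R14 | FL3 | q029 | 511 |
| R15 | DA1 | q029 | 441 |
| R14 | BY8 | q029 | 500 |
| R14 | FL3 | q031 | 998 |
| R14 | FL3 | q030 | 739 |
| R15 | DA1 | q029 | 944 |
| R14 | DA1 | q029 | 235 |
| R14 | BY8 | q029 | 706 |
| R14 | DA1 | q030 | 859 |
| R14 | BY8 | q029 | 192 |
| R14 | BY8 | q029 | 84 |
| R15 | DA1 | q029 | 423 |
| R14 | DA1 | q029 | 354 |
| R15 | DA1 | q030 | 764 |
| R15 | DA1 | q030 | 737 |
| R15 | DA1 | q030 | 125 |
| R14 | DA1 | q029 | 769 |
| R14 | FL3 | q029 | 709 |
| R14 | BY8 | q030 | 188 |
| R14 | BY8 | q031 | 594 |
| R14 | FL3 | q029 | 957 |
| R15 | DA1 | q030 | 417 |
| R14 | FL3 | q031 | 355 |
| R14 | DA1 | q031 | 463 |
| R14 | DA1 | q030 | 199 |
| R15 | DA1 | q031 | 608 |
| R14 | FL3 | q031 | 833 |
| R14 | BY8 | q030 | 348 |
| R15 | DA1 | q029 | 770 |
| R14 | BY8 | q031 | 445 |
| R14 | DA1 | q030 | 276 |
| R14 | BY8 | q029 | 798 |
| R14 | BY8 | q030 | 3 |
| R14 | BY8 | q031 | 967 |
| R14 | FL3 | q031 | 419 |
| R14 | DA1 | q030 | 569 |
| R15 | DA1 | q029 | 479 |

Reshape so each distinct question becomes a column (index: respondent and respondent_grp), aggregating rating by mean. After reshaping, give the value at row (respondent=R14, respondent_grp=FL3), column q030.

Rows with respondent=R14, respondent_grp=FL3 and question=q030: rating values are 20, 165, 7, 534, 739.
(20 + 165 + 7 + 534 + 739) / 5 = 293.

293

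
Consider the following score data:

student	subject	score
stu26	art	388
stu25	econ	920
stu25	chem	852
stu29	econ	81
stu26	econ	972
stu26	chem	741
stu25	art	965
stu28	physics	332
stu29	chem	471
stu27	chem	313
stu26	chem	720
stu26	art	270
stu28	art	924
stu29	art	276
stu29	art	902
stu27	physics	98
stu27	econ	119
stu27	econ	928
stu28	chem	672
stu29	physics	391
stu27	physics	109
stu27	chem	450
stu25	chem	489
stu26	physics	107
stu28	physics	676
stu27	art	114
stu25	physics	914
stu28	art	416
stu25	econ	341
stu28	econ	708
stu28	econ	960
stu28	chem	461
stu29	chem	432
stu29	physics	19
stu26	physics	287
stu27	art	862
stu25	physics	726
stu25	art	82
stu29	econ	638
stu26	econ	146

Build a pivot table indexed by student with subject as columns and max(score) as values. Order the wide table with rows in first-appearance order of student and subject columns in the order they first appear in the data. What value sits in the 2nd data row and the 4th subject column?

914

With rows in first-appearance order of student, row 2 is student=stu25. subject columns in first-appearance order: art, econ, chem, physics; column 4 is physics.
Long rows with student=stu25, subject=physics: max(914, 726) = 914.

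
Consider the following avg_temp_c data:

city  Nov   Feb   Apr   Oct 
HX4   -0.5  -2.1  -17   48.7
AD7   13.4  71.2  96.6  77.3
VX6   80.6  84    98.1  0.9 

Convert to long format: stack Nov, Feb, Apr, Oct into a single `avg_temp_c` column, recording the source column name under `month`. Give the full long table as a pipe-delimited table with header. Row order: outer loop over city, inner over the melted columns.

Each (city, column) pair becomes one row: 3 × 4 = 12 rows.
For example, (HX4, Nov) → avg_temp_c=-0.5.

| city | month | avg_temp_c |
| HX4 | Nov | -0.5 |
| HX4 | Feb | -2.1 |
| HX4 | Apr | -17 |
| HX4 | Oct | 48.7 |
| AD7 | Nov | 13.4 |
| AD7 | Feb | 71.2 |
| AD7 | Apr | 96.6 |
| AD7 | Oct | 77.3 |
| VX6 | Nov | 80.6 |
| VX6 | Feb | 84 |
| VX6 | Apr | 98.1 |
| VX6 | Oct | 0.9 |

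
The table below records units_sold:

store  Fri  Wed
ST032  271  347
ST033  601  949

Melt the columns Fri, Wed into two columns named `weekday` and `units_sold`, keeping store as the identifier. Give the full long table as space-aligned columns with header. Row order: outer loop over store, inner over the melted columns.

store  weekday  units_sold
ST032  Fri      271       
ST032  Wed      347       
ST033  Fri      601       
ST033  Wed      949       

Each (store, column) pair becomes one row: 2 × 2 = 4 rows.
For example, (ST032, Fri) → units_sold=271.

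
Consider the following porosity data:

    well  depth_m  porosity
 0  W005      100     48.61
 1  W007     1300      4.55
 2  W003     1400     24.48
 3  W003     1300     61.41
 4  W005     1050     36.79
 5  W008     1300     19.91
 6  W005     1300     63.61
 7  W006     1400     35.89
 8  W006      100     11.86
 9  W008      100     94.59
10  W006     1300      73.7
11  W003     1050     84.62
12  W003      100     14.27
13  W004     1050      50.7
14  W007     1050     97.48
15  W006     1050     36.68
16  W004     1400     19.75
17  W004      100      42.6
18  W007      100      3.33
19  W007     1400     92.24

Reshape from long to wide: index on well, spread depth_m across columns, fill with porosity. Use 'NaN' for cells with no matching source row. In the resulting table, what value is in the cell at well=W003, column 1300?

The long row with well=W003, depth_m=1300 has porosity=61.41.

61.41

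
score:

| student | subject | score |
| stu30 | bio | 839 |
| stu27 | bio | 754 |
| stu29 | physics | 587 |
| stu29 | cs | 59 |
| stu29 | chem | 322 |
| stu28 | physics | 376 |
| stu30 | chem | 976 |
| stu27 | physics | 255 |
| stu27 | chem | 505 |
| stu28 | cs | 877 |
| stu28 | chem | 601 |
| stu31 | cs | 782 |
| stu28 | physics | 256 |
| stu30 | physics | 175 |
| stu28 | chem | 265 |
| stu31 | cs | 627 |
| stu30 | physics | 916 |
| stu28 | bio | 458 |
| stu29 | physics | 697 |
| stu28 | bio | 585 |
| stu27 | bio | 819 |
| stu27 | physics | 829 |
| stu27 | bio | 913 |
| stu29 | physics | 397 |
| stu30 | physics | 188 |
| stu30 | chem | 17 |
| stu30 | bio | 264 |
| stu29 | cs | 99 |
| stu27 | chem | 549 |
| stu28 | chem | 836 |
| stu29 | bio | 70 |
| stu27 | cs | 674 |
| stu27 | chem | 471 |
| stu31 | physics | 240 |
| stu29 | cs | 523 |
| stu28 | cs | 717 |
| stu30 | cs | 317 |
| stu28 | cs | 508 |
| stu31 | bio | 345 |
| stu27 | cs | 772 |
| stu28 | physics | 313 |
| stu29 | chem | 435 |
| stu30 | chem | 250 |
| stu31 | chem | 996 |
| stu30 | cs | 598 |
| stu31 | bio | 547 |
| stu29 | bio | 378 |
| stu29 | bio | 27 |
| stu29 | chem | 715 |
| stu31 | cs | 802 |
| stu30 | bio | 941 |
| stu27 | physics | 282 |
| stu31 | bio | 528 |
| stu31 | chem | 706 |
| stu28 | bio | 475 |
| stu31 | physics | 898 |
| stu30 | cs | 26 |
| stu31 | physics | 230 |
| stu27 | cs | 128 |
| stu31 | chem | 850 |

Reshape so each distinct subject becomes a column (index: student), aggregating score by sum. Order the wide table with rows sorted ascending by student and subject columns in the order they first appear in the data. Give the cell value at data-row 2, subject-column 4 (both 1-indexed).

With rows sorted ascending by student, row 2 is student=stu28. subject columns in first-appearance order: bio, physics, cs, chem; column 4 is chem.
Long rows with student=stu28, subject=chem: 601 + 265 + 836 = 1702.

1702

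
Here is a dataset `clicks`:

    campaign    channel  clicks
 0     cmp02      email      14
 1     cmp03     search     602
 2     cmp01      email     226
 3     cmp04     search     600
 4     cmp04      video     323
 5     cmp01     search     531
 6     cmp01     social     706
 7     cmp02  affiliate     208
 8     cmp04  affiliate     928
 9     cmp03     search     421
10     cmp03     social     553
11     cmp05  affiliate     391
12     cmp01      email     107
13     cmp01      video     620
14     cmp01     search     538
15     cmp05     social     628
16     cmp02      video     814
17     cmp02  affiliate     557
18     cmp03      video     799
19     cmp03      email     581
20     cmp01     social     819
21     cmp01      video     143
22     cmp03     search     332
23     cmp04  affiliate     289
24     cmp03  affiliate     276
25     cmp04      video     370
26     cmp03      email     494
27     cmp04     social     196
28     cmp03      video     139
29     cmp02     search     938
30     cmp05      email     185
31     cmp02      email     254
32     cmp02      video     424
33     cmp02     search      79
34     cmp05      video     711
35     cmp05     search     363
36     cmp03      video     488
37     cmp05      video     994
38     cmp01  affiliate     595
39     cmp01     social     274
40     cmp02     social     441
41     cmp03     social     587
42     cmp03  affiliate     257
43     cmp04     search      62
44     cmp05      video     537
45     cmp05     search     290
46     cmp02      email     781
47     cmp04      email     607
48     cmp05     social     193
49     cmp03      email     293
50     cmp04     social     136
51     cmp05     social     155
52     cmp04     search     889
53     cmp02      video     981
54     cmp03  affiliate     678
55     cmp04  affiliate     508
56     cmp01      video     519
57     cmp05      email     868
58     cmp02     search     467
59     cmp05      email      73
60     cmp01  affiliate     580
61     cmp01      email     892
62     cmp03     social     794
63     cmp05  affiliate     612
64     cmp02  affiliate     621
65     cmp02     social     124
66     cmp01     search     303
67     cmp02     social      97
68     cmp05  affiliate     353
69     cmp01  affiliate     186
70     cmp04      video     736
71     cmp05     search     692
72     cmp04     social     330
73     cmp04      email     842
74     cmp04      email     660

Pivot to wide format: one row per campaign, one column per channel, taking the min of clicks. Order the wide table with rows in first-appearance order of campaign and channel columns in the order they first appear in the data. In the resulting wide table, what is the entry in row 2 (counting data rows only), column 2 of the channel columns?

With rows in first-appearance order of campaign, row 2 is campaign=cmp03. channel columns in first-appearance order: email, search, video, social, affiliate; column 2 is search.
Long rows with campaign=cmp03, channel=search: min(602, 421, 332) = 332.

332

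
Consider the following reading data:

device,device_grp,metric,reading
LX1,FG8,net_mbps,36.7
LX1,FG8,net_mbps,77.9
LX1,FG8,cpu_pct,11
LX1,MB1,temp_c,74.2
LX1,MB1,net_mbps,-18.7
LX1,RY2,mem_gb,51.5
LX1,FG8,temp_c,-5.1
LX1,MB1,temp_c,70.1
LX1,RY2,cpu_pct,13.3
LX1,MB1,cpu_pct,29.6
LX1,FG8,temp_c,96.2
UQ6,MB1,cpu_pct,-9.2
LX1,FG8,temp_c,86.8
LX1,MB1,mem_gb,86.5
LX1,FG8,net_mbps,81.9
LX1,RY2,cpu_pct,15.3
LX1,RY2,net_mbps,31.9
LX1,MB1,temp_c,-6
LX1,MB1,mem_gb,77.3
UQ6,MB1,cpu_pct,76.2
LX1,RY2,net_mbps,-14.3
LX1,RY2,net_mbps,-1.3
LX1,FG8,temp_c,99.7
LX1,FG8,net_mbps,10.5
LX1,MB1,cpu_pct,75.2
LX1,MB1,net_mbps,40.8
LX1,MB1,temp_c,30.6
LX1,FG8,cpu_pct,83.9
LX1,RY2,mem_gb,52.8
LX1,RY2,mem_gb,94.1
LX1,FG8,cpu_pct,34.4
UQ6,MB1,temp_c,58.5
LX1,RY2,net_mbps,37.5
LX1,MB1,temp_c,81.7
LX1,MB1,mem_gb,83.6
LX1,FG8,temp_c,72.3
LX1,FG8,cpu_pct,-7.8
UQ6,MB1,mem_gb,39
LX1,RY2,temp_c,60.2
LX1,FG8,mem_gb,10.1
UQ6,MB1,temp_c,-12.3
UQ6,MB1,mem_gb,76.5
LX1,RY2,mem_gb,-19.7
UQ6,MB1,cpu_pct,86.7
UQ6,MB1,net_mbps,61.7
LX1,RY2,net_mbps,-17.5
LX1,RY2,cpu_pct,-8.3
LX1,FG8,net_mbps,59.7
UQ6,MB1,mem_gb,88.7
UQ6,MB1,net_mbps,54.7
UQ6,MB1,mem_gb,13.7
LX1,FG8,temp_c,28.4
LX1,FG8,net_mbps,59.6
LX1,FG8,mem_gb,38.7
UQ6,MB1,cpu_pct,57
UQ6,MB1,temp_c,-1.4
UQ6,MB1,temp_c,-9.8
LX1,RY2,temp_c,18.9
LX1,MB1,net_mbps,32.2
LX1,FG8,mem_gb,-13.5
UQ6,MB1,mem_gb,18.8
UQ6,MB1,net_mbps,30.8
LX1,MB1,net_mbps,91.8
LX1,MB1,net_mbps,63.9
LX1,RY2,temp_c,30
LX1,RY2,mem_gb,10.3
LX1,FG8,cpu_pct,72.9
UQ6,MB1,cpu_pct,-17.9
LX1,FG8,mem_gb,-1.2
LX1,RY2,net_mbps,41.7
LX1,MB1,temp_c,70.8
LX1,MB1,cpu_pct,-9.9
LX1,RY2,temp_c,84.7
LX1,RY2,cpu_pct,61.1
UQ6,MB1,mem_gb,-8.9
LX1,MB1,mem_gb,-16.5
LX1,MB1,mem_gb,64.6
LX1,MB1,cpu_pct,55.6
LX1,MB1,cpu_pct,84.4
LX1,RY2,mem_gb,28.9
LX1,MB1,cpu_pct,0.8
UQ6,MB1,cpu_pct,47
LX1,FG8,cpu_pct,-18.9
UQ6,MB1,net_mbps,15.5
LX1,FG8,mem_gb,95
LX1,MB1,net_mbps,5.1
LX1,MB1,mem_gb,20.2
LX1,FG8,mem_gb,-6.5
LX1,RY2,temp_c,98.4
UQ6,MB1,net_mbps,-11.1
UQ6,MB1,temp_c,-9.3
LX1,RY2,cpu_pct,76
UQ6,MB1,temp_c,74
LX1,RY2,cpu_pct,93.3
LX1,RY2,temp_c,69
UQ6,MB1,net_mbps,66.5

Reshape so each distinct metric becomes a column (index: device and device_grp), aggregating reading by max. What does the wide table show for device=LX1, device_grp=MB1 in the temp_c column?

81.7

Rows with device=LX1, device_grp=MB1 and metric=temp_c: reading values are 74.2, 70.1, -6, 30.6, 81.7, 70.8.
max(74.2, 70.1, -6, 30.6, 81.7, 70.8) = 81.7.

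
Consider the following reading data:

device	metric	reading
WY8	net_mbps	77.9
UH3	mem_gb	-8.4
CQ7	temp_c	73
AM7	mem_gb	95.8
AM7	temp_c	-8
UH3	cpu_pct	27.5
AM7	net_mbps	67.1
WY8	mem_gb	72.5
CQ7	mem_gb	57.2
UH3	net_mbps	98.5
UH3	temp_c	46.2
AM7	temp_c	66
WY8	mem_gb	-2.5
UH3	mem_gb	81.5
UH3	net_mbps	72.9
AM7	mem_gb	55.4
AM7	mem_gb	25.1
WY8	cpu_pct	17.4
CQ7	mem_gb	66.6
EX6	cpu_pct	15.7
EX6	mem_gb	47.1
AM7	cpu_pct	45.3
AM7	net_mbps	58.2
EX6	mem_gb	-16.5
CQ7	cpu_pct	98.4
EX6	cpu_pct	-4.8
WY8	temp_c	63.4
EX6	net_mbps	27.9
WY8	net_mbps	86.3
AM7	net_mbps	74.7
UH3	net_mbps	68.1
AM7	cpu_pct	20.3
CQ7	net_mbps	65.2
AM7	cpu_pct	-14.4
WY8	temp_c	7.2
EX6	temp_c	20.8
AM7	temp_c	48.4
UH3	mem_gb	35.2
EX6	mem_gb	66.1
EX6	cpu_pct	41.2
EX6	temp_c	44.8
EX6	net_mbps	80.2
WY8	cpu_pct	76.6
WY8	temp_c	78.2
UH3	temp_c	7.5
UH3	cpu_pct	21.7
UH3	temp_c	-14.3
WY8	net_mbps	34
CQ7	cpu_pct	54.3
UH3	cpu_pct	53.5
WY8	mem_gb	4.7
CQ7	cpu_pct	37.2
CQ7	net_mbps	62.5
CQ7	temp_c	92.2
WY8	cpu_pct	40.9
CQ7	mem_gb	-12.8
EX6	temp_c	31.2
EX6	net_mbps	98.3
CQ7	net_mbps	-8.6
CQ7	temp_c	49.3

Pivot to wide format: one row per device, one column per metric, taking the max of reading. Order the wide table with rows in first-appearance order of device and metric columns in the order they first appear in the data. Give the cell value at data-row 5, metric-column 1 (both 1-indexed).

98.3

With rows in first-appearance order of device, row 5 is device=EX6. metric columns in first-appearance order: net_mbps, mem_gb, temp_c, cpu_pct; column 1 is net_mbps.
Long rows with device=EX6, metric=net_mbps: max(27.9, 80.2, 98.3) = 98.3.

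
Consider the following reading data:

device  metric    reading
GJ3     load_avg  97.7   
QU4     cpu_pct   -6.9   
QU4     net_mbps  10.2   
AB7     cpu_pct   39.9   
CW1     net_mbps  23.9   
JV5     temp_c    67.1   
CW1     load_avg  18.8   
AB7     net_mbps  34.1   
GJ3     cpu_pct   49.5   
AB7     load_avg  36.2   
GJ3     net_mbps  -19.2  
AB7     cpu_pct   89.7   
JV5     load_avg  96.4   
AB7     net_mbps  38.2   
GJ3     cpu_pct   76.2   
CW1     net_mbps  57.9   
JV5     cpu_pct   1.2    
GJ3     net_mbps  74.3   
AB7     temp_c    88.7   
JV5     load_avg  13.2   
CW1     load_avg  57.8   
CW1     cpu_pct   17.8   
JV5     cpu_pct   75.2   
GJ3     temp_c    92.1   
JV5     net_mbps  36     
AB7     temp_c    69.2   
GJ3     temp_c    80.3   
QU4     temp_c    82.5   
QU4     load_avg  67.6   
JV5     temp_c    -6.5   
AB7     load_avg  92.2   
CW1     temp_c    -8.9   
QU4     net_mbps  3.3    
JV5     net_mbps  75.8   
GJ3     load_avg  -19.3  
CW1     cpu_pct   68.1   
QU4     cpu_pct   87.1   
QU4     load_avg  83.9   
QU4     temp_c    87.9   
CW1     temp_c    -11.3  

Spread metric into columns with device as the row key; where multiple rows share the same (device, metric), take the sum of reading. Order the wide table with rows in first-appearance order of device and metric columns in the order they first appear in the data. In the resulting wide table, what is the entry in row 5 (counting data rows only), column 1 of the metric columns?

With rows in first-appearance order of device, row 5 is device=JV5. metric columns in first-appearance order: load_avg, cpu_pct, net_mbps, temp_c; column 1 is load_avg.
Long rows with device=JV5, metric=load_avg: 96.4 + 13.2 = 109.6.

109.6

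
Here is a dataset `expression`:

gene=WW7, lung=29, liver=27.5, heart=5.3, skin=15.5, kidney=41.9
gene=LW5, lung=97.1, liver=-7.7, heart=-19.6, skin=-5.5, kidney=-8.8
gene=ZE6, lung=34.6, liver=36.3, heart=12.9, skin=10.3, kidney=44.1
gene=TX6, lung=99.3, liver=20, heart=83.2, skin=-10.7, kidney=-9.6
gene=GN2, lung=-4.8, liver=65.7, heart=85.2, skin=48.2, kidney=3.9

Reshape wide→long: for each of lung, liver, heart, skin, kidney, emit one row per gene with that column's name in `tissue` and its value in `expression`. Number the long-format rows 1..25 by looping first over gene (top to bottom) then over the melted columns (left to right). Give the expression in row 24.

25 rows total (5 × 5). Row 24: index ⌊(24-1)/5⌋ = 4 into gene → GN2; (24-1) mod 5 = 3 into the melted columns → skin.
So row 24 is (GN2, skin, 48.2); expression = 48.2.

48.2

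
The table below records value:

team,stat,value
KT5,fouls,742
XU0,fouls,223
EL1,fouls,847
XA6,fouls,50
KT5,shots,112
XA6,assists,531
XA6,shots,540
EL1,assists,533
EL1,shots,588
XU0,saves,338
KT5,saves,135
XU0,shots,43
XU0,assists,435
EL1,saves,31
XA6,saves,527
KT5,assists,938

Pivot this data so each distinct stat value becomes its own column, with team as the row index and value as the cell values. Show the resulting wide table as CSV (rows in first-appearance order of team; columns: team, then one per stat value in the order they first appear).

team,fouls,shots,assists,saves
KT5,742,112,938,135
XU0,223,43,435,338
EL1,847,588,533,31
XA6,50,540,531,527

Columns: team plus the 4 distinct stat values (fouls, shots, assists, saves).
For example, row KT5 column fouls takes value=742 from the long row (KT5, fouls).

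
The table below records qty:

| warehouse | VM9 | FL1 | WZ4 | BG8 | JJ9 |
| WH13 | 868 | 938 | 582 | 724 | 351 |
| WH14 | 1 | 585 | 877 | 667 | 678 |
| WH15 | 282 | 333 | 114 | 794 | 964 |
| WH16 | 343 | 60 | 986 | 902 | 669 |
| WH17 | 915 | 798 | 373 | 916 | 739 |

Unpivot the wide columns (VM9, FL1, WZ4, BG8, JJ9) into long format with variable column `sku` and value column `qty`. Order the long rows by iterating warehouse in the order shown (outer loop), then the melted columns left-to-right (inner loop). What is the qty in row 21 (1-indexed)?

915

25 rows total (5 × 5). Row 21: index ⌊(21-1)/5⌋ = 4 into warehouse → WH17; (21-1) mod 5 = 0 into the melted columns → VM9.
So row 21 is (WH17, VM9, 915); qty = 915.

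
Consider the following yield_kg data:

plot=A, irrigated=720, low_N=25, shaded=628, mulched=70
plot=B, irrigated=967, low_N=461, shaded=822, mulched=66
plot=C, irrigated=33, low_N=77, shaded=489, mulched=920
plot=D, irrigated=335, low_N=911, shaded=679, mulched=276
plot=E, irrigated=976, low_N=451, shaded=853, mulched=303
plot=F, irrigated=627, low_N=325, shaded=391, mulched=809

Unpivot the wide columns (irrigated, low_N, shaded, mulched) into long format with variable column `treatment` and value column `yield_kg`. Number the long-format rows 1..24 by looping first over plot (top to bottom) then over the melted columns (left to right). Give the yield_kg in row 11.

489

24 rows total (6 × 4). Row 11: index ⌊(11-1)/4⌋ = 2 into plot → C; (11-1) mod 4 = 2 into the melted columns → shaded.
So row 11 is (C, shaded, 489); yield_kg = 489.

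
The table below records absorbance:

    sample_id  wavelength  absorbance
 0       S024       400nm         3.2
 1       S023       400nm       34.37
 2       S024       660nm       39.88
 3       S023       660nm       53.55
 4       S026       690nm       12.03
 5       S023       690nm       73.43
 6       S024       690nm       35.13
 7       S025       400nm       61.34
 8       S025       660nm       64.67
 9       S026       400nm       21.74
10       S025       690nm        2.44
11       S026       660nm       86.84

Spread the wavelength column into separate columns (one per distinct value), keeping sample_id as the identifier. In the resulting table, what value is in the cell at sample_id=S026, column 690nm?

12.03

Wide layout: rows indexed by sample_id, columns are the 3 distinct wavelength values (400nm, 660nm, 690nm).
Cell (sample_id=S026, wavelength=690nm) draws from the long row where sample_id=S026 and wavelength=690nm, which has absorbance=12.03.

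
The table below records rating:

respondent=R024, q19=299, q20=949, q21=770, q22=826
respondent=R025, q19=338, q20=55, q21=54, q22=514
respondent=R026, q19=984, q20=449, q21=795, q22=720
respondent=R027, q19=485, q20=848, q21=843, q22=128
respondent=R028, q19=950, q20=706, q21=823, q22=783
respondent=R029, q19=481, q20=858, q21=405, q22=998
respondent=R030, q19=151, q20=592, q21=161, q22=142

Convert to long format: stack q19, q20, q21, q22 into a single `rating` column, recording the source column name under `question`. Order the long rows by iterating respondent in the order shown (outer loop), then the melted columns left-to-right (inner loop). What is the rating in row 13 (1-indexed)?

28 rows total (7 × 4). Row 13: index ⌊(13-1)/4⌋ = 3 into respondent → R027; (13-1) mod 4 = 0 into the melted columns → q19.
So row 13 is (R027, q19, 485); rating = 485.

485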